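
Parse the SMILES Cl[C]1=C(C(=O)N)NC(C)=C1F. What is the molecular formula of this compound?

C6H6ClFN2O

Walk through each heavy atom and fill implicit hydrogens from standard valence (C 4, N 3, O 2, S 2, halogen 1):
  atom 1: Cl (halogen, monovalent) → 0 H
  atom 2: C with explicit H count 0
  atom 3: C, bond orders sum to 4 (valence 4) → 0 H
  atom 4: C, bond orders sum to 4 (valence 4) → 0 H
  atom 5: O, bond orders sum to 2 (valence 2) → 0 H
  atom 6: N, bond orders sum to 1 (valence 3) → 2 H
  atom 7: N, bond orders sum to 2 (valence 3) → 1 H
  atom 8: C, bond orders sum to 4 (valence 4) → 0 H
  atom 9: C, bond orders sum to 1 (valence 4) → 3 H
  atom 10: C, bond orders sum to 4 (valence 4) → 0 H
  atom 11: F (halogen, monovalent) → 0 H
Totals → C:6, H:6, Cl:1, F:1, N:2, O:1.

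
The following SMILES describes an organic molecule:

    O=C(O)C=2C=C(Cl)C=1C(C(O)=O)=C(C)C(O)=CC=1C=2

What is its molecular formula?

C13H9ClO5

Walk through each heavy atom and fill implicit hydrogens from standard valence (C 4, N 3, O 2, S 2, halogen 1):
  atom 1: O, bond orders sum to 2 (valence 2) → 0 H
  atom 2: C, bond orders sum to 4 (valence 4) → 0 H
  atom 3: O, bond orders sum to 1 (valence 2) → 1 H
  atom 4: C, bond orders sum to 4 (valence 4) → 0 H
  atom 5: C, bond orders sum to 3 (valence 4) → 1 H
  atom 6: C, bond orders sum to 4 (valence 4) → 0 H
  atom 7: Cl (halogen, monovalent) → 0 H
  atom 8: C, bond orders sum to 4 (valence 4) → 0 H
  atom 9: C, bond orders sum to 4 (valence 4) → 0 H
  atom 10: C, bond orders sum to 4 (valence 4) → 0 H
  atom 11: O, bond orders sum to 1 (valence 2) → 1 H
  atom 12: O, bond orders sum to 2 (valence 2) → 0 H
  atom 13: C, bond orders sum to 4 (valence 4) → 0 H
  atom 14: C, bond orders sum to 1 (valence 4) → 3 H
  atom 15: C, bond orders sum to 4 (valence 4) → 0 H
  atom 16: O, bond orders sum to 1 (valence 2) → 1 H
  atom 17: C, bond orders sum to 3 (valence 4) → 1 H
  atom 18: C, bond orders sum to 4 (valence 4) → 0 H
  atom 19: C, bond orders sum to 3 (valence 4) → 1 H
Totals → C:13, H:9, Cl:1, O:5.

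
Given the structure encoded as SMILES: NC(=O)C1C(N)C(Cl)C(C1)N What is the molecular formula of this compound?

Walk through each heavy atom and fill implicit hydrogens from standard valence (C 4, N 3, O 2, S 2, halogen 1):
  atom 1: N, bond orders sum to 1 (valence 3) → 2 H
  atom 2: C, bond orders sum to 4 (valence 4) → 0 H
  atom 3: O, bond orders sum to 2 (valence 2) → 0 H
  atom 4: C, bond orders sum to 3 (valence 4) → 1 H
  atom 5: C, bond orders sum to 3 (valence 4) → 1 H
  atom 6: N, bond orders sum to 1 (valence 3) → 2 H
  atom 7: C, bond orders sum to 3 (valence 4) → 1 H
  atom 8: Cl (halogen, monovalent) → 0 H
  atom 9: C, bond orders sum to 3 (valence 4) → 1 H
  atom 10: C, bond orders sum to 2 (valence 4) → 2 H
  atom 11: N, bond orders sum to 1 (valence 3) → 2 H
Totals → C:6, H:12, Cl:1, N:3, O:1.

C6H12ClN3O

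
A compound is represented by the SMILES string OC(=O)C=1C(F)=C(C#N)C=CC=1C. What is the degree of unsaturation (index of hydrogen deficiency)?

7

Degree of unsaturation = (number of rings) + (number of π bonds).
Ring closures in the SMILES: 1.
π bonds: 4 double bonds (each 1 DoU), 1 triple bond (each 2 DoU) → 6 DoU from unsaturation.
Total DoU = 1 + 6 = 7.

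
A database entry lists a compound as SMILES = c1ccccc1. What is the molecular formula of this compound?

C6H6

Walk through each heavy atom and fill implicit hydrogens from standard valence (C 4, N 3, O 2, S 2, halogen 1); for lowercase aromatic atoms, an aromatic c carries 1 H when it has two neighbours and 0 H with three, and aromatic n carries 0 H:
  atom 1: aromatic c, 2 neighbours → 1 H
  atom 2: aromatic c, 2 neighbours → 1 H
  atom 3: aromatic c, 2 neighbours → 1 H
  atom 4: aromatic c, 2 neighbours → 1 H
  atom 5: aromatic c, 2 neighbours → 1 H
  atom 6: aromatic c, 2 neighbours → 1 H
Totals → C:6, H:6.
In Hill order: C6H6.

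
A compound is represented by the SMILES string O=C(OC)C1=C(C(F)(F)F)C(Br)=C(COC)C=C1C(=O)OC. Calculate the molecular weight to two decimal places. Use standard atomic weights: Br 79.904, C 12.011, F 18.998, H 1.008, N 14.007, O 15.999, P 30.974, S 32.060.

385.13 g/mol

First, the molecular formula is C13H12BrF3O5 (counting implicit H from valence).
  Br: 1 × 79.904 = 79.904
  C: 13 × 12.011 = 156.143
  F: 3 × 18.998 = 56.994
  H: 12 × 1.008 = 12.096
  O: 5 × 15.999 = 79.995
Sum: 1×79.904 + 13×12.011 + 3×18.998 + 12×1.008 + 5×15.999 = 385.132 → 385.13 g/mol.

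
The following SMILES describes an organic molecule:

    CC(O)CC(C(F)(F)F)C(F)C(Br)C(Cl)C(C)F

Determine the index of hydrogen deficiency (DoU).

Degree of unsaturation = (number of rings) + (number of π bonds).
Ring closures in the SMILES: 0.
π bonds: none → 0 DoU from unsaturation.
Total DoU = 0 + 0 = 0.

0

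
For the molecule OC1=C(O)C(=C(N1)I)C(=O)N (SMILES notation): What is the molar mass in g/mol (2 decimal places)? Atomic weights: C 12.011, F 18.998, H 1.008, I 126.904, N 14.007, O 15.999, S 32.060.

268.01 g/mol

First, the molecular formula is C5H5IN2O3 (counting implicit H from valence).
  C: 5 × 12.011 = 60.055
  H: 5 × 1.008 = 5.040
  I: 1 × 126.904 = 126.904
  N: 2 × 14.007 = 28.014
  O: 3 × 15.999 = 47.997
Sum: 5×12.011 + 5×1.008 + 1×126.904 + 2×14.007 + 3×15.999 = 268.010 → 268.01 g/mol.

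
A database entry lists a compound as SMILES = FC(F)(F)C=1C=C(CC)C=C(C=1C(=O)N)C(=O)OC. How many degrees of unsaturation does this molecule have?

6

Degree of unsaturation = (number of rings) + (number of π bonds).
Ring closures in the SMILES: 1.
π bonds: 5 double bonds (each 1 DoU) → 5 DoU from unsaturation.
Total DoU = 1 + 5 = 6.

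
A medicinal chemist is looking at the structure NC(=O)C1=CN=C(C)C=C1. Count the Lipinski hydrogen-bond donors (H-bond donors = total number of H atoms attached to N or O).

2

Donors: find every N or O and count the H atoms it carries.
  atom 1 (N): bond orders sum to 1 → 2 H
  atom 3 (O): bond orders sum to 2 → 0 H
  atom 6 (N): bond orders sum to 3 → 0 H
Lipinski HBD = 2.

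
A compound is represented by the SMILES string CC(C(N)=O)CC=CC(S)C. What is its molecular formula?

C8H15NOS

Walk through each heavy atom and fill implicit hydrogens from standard valence (C 4, N 3, O 2, S 2, halogen 1):
  atom 1: C, bond orders sum to 1 (valence 4) → 3 H
  atom 2: C, bond orders sum to 3 (valence 4) → 1 H
  atom 3: C, bond orders sum to 4 (valence 4) → 0 H
  atom 4: N, bond orders sum to 1 (valence 3) → 2 H
  atom 5: O, bond orders sum to 2 (valence 2) → 0 H
  atom 6: C, bond orders sum to 2 (valence 4) → 2 H
  atom 7: C, bond orders sum to 3 (valence 4) → 1 H
  atom 8: C, bond orders sum to 3 (valence 4) → 1 H
  atom 9: C, bond orders sum to 3 (valence 4) → 1 H
  atom 10: S, bond orders sum to 1 (valence 2) → 1 H
  atom 11: C, bond orders sum to 1 (valence 4) → 3 H
Totals → C:8, H:15, N:1, O:1, S:1.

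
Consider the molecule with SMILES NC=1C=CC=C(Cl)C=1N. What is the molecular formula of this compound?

Walk through each heavy atom and fill implicit hydrogens from standard valence (C 4, N 3, O 2, S 2, halogen 1):
  atom 1: N, bond orders sum to 1 (valence 3) → 2 H
  atom 2: C, bond orders sum to 4 (valence 4) → 0 H
  atom 3: C, bond orders sum to 3 (valence 4) → 1 H
  atom 4: C, bond orders sum to 3 (valence 4) → 1 H
  atom 5: C, bond orders sum to 3 (valence 4) → 1 H
  atom 6: C, bond orders sum to 4 (valence 4) → 0 H
  atom 7: Cl (halogen, monovalent) → 0 H
  atom 8: C, bond orders sum to 4 (valence 4) → 0 H
  atom 9: N, bond orders sum to 1 (valence 3) → 2 H
Totals → C:6, H:7, Cl:1, N:2.
In Hill order: C6H7ClN2.

C6H7ClN2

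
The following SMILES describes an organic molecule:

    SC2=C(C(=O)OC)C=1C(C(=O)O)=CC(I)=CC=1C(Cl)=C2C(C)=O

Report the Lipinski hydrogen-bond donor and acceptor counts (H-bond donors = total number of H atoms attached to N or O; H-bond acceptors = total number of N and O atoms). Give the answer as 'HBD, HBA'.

1, 5

Donors: find every N or O and count the H atoms it carries.
  atom 5 (O): bond orders sum to 2 → 0 H
  atom 6 (O): bond orders sum to 2 → 0 H
  atom 11 (O): bond orders sum to 2 → 0 H
  atom 12 (O): bond orders sum to 1 → 1 H
  atom 23 (O): bond orders sum to 2 → 0 H
Lipinski HBD = 1.
Acceptors: N atoms = 0, O atoms = 5 → HBA = 5.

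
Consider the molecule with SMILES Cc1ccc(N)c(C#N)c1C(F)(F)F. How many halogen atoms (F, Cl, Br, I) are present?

3

Halogen atoms appear at heavy-atom positions 12, 13, 14 (3×F).
Other groups present: 1 nitrile, 1 primary amine.
Halogen count: 3.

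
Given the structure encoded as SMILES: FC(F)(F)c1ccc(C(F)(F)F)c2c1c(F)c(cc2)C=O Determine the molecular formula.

C13H5F7O

Walk through each heavy atom and fill implicit hydrogens from standard valence (C 4, N 3, O 2, S 2, halogen 1); for lowercase aromatic atoms, an aromatic c carries 1 H when it has two neighbours and 0 H with three, and aromatic n carries 0 H:
  atom 1: F (halogen, monovalent) → 0 H
  atom 2: C, bond orders sum to 4 (valence 4) → 0 H
  atom 3: F (halogen, monovalent) → 0 H
  atom 4: F (halogen, monovalent) → 0 H
  atom 5: aromatic c, 3 neighbours → 0 H
  atom 6: aromatic c, 2 neighbours → 1 H
  atom 7: aromatic c, 2 neighbours → 1 H
  atom 8: aromatic c, 3 neighbours → 0 H
  atom 9: C, bond orders sum to 4 (valence 4) → 0 H
  atom 10: F (halogen, monovalent) → 0 H
  atom 11: F (halogen, monovalent) → 0 H
  atom 12: F (halogen, monovalent) → 0 H
  atom 13: aromatic c, 3 neighbours → 0 H
  atom 14: aromatic c, 3 neighbours → 0 H
  atom 15: aromatic c, 3 neighbours → 0 H
  atom 16: F (halogen, monovalent) → 0 H
  atom 17: aromatic c, 3 neighbours → 0 H
  atom 18: aromatic c, 2 neighbours → 1 H
  atom 19: aromatic c, 2 neighbours → 1 H
  atom 20: C, bond orders sum to 3 (valence 4) → 1 H
  atom 21: O, bond orders sum to 2 (valence 2) → 0 H
Totals → C:13, H:5, F:7, O:1.
In Hill order: C13H5F7O.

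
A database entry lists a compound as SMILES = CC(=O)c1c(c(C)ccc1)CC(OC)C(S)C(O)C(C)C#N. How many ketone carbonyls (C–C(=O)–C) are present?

The ketone motif appears at heavy-atom position 2 in the SMILES.
Other groups present: 1 ether, 1 hydroxyl, 1 nitrile, 1 thiol.
Ketone count: 1.

1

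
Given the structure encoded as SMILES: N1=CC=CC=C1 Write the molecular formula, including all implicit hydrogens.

C5H5N

Walk through each heavy atom and fill implicit hydrogens from standard valence (C 4, N 3, O 2, S 2, halogen 1):
  atom 1: N, bond orders sum to 3 (valence 3) → 0 H
  atom 2: C, bond orders sum to 3 (valence 4) → 1 H
  atom 3: C, bond orders sum to 3 (valence 4) → 1 H
  atom 4: C, bond orders sum to 3 (valence 4) → 1 H
  atom 5: C, bond orders sum to 3 (valence 4) → 1 H
  atom 6: C, bond orders sum to 3 (valence 4) → 1 H
Totals → C:5, H:5, N:1.
In Hill order: C5H5N.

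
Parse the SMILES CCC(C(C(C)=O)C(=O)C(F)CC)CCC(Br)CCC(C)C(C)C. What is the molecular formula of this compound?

Walk through each heavy atom and fill implicit hydrogens from standard valence (C 4, N 3, O 2, S 2, halogen 1):
  atom 1: C, bond orders sum to 1 (valence 4) → 3 H
  atom 2: C, bond orders sum to 2 (valence 4) → 2 H
  atom 3: C, bond orders sum to 3 (valence 4) → 1 H
  atom 4: C, bond orders sum to 3 (valence 4) → 1 H
  atom 5: C, bond orders sum to 4 (valence 4) → 0 H
  atom 6: C, bond orders sum to 1 (valence 4) → 3 H
  atom 7: O, bond orders sum to 2 (valence 2) → 0 H
  atom 8: C, bond orders sum to 4 (valence 4) → 0 H
  atom 9: O, bond orders sum to 2 (valence 2) → 0 H
  atom 10: C, bond orders sum to 3 (valence 4) → 1 H
  atom 11: F (halogen, monovalent) → 0 H
  atom 12: C, bond orders sum to 2 (valence 4) → 2 H
  atom 13: C, bond orders sum to 1 (valence 4) → 3 H
  atom 14: C, bond orders sum to 2 (valence 4) → 2 H
  atom 15: C, bond orders sum to 2 (valence 4) → 2 H
  atom 16: C, bond orders sum to 3 (valence 4) → 1 H
  atom 17: Br (halogen, monovalent) → 0 H
  atom 18: C, bond orders sum to 2 (valence 4) → 2 H
  atom 19: C, bond orders sum to 2 (valence 4) → 2 H
  atom 20: C, bond orders sum to 3 (valence 4) → 1 H
  atom 21: C, bond orders sum to 1 (valence 4) → 3 H
  atom 22: C, bond orders sum to 3 (valence 4) → 1 H
  atom 23: C, bond orders sum to 1 (valence 4) → 3 H
  atom 24: C, bond orders sum to 1 (valence 4) → 3 H
Totals → C:20, H:36, Br:1, F:1, O:2.

C20H36BrFO2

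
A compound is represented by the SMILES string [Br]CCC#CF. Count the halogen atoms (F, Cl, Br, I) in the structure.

Halogen atoms appear at heavy-atom positions 1, 6 (1×Br, 1×F).
Other groups present: 1 alkyne.
Halogen count: 2.

2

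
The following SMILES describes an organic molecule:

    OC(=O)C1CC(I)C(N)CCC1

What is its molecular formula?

C8H14INO2

Walk through each heavy atom and fill implicit hydrogens from standard valence (C 4, N 3, O 2, S 2, halogen 1):
  atom 1: O, bond orders sum to 1 (valence 2) → 1 H
  atom 2: C, bond orders sum to 4 (valence 4) → 0 H
  atom 3: O, bond orders sum to 2 (valence 2) → 0 H
  atom 4: C, bond orders sum to 3 (valence 4) → 1 H
  atom 5: C, bond orders sum to 2 (valence 4) → 2 H
  atom 6: C, bond orders sum to 3 (valence 4) → 1 H
  atom 7: I (halogen, monovalent) → 0 H
  atom 8: C, bond orders sum to 3 (valence 4) → 1 H
  atom 9: N, bond orders sum to 1 (valence 3) → 2 H
  atom 10: C, bond orders sum to 2 (valence 4) → 2 H
  atom 11: C, bond orders sum to 2 (valence 4) → 2 H
  atom 12: C, bond orders sum to 2 (valence 4) → 2 H
Totals → C:8, H:14, I:1, N:1, O:2.
In Hill order: C8H14INO2.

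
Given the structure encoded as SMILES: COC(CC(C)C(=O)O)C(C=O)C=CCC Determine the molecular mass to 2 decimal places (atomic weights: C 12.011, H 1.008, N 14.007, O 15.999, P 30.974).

228.29 g/mol

First, the molecular formula is C12H20O4 (counting implicit H from valence).
  C: 12 × 12.011 = 144.132
  H: 20 × 1.008 = 20.160
  O: 4 × 15.999 = 63.996
Sum: 12×12.011 + 20×1.008 + 4×15.999 = 228.288 → 228.29 g/mol.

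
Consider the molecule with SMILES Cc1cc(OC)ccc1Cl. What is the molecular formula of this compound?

C8H9ClO

Walk through each heavy atom and fill implicit hydrogens from standard valence (C 4, N 3, O 2, S 2, halogen 1); for lowercase aromatic atoms, an aromatic c carries 1 H when it has two neighbours and 0 H with three, and aromatic n carries 0 H:
  atom 1: C, bond orders sum to 1 (valence 4) → 3 H
  atom 2: aromatic c, 3 neighbours → 0 H
  atom 3: aromatic c, 2 neighbours → 1 H
  atom 4: aromatic c, 3 neighbours → 0 H
  atom 5: O, bond orders sum to 2 (valence 2) → 0 H
  atom 6: C, bond orders sum to 1 (valence 4) → 3 H
  atom 7: aromatic c, 2 neighbours → 1 H
  atom 8: aromatic c, 2 neighbours → 1 H
  atom 9: aromatic c, 3 neighbours → 0 H
  atom 10: Cl (halogen, monovalent) → 0 H
Totals → C:8, H:9, Cl:1, O:1.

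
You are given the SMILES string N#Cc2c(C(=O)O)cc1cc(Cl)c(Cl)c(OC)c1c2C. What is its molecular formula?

Walk through each heavy atom and fill implicit hydrogens from standard valence (C 4, N 3, O 2, S 2, halogen 1); for lowercase aromatic atoms, an aromatic c carries 1 H when it has two neighbours and 0 H with three, and aromatic n carries 0 H:
  atom 1: N, bond orders sum to 3 (valence 3) → 0 H
  atom 2: C, bond orders sum to 4 (valence 4) → 0 H
  atom 3: aromatic c, 3 neighbours → 0 H
  atom 4: aromatic c, 3 neighbours → 0 H
  atom 5: C, bond orders sum to 4 (valence 4) → 0 H
  atom 6: O, bond orders sum to 2 (valence 2) → 0 H
  atom 7: O, bond orders sum to 1 (valence 2) → 1 H
  atom 8: aromatic c, 2 neighbours → 1 H
  atom 9: aromatic c, 3 neighbours → 0 H
  atom 10: aromatic c, 2 neighbours → 1 H
  atom 11: aromatic c, 3 neighbours → 0 H
  atom 12: Cl (halogen, monovalent) → 0 H
  atom 13: aromatic c, 3 neighbours → 0 H
  atom 14: Cl (halogen, monovalent) → 0 H
  atom 15: aromatic c, 3 neighbours → 0 H
  atom 16: O, bond orders sum to 2 (valence 2) → 0 H
  atom 17: C, bond orders sum to 1 (valence 4) → 3 H
  atom 18: aromatic c, 3 neighbours → 0 H
  atom 19: aromatic c, 3 neighbours → 0 H
  atom 20: C, bond orders sum to 1 (valence 4) → 3 H
Totals → C:14, H:9, Cl:2, N:1, O:3.

C14H9Cl2NO3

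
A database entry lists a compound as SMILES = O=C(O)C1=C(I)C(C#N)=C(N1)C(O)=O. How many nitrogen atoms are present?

Scan the SMILES for N atoms (remember two-letter symbols like Cl and Br are single atoms).
Nitrogen count: 2.

2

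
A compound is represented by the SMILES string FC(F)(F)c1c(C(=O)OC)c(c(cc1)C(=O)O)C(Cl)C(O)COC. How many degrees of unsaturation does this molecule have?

Molecular formula: C14H14ClF3O6.
DoU = (2C + 2 + N − H − X) / 2, where X is the halogen count and O/S are ignored.
    = (2·14 + 2 + 0 − 14 − 4) / 2 = 12 / 2 = 6.

6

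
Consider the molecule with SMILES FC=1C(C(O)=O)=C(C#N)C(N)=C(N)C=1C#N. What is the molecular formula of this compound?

Walk through each heavy atom and fill implicit hydrogens from standard valence (C 4, N 3, O 2, S 2, halogen 1):
  atom 1: F (halogen, monovalent) → 0 H
  atom 2: C, bond orders sum to 4 (valence 4) → 0 H
  atom 3: C, bond orders sum to 4 (valence 4) → 0 H
  atom 4: C, bond orders sum to 4 (valence 4) → 0 H
  atom 5: O, bond orders sum to 1 (valence 2) → 1 H
  atom 6: O, bond orders sum to 2 (valence 2) → 0 H
  atom 7: C, bond orders sum to 4 (valence 4) → 0 H
  atom 8: C, bond orders sum to 4 (valence 4) → 0 H
  atom 9: N, bond orders sum to 3 (valence 3) → 0 H
  atom 10: C, bond orders sum to 4 (valence 4) → 0 H
  atom 11: N, bond orders sum to 1 (valence 3) → 2 H
  atom 12: C, bond orders sum to 4 (valence 4) → 0 H
  atom 13: N, bond orders sum to 1 (valence 3) → 2 H
  atom 14: C, bond orders sum to 4 (valence 4) → 0 H
  atom 15: C, bond orders sum to 4 (valence 4) → 0 H
  atom 16: N, bond orders sum to 3 (valence 3) → 0 H
Totals → C:9, H:5, F:1, N:4, O:2.
In Hill order: C9H5FN4O2.

C9H5FN4O2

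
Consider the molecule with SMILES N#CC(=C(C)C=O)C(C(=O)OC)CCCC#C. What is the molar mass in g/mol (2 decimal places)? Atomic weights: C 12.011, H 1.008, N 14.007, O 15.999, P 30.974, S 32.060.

First, the molecular formula is C13H15NO3 (counting implicit H from valence).
  C: 13 × 12.011 = 156.143
  H: 15 × 1.008 = 15.120
  N: 1 × 14.007 = 14.007
  O: 3 × 15.999 = 47.997
Sum: 13×12.011 + 15×1.008 + 1×14.007 + 3×15.999 = 233.267 → 233.27 g/mol.

233.27 g/mol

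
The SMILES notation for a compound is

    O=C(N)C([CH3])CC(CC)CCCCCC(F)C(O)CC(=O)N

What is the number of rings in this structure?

In SMILES, each pair of matching ring-closure digits denotes one ring-closing bond; the number of such bonds equals the number of independent rings.
Ring-closure bonds here: 0.

0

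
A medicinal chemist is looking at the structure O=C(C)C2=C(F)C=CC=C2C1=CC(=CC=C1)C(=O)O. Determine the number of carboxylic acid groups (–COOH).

1

The carboxylic acid motif appears at heavy-atom position 17 in the SMILES.
Other groups present: 1 ketone.
Carboxylic acid count: 1.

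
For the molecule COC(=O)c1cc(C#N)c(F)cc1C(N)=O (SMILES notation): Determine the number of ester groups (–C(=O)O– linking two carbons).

The ester motif appears at heavy-atom position 3 in the SMILES.
Other groups present: 1 amide, 1 nitrile.
Ester count: 1.

1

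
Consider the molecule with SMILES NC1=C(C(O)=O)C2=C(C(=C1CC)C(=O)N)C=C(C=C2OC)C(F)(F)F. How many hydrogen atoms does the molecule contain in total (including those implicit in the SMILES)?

15

Walk through each heavy atom and fill implicit hydrogens from standard valence (C 4, N 3, O 2, S 2, halogen 1):
  atom 1: N, bond orders sum to 1 (valence 3) → 2 H
  atom 2: C, bond orders sum to 4 (valence 4) → 0 H
  atom 3: C, bond orders sum to 4 (valence 4) → 0 H
  atom 4: C, bond orders sum to 4 (valence 4) → 0 H
  atom 5: O, bond orders sum to 1 (valence 2) → 1 H
  atom 6: O, bond orders sum to 2 (valence 2) → 0 H
  atom 7: C, bond orders sum to 4 (valence 4) → 0 H
  atom 8: C, bond orders sum to 4 (valence 4) → 0 H
  atom 9: C, bond orders sum to 4 (valence 4) → 0 H
  atom 10: C, bond orders sum to 4 (valence 4) → 0 H
  atom 11: C, bond orders sum to 2 (valence 4) → 2 H
  atom 12: C, bond orders sum to 1 (valence 4) → 3 H
  atom 13: C, bond orders sum to 4 (valence 4) → 0 H
  atom 14: O, bond orders sum to 2 (valence 2) → 0 H
  atom 15: N, bond orders sum to 1 (valence 3) → 2 H
  atom 16: C, bond orders sum to 3 (valence 4) → 1 H
  atom 17: C, bond orders sum to 4 (valence 4) → 0 H
  atom 18: C, bond orders sum to 3 (valence 4) → 1 H
  atom 19: C, bond orders sum to 4 (valence 4) → 0 H
  atom 20: O, bond orders sum to 2 (valence 2) → 0 H
  atom 21: C, bond orders sum to 1 (valence 4) → 3 H
  atom 22: C, bond orders sum to 4 (valence 4) → 0 H
  atom 23: F (halogen, monovalent) → 0 H
  atom 24: F (halogen, monovalent) → 0 H
  atom 25: F (halogen, monovalent) → 0 H
Total hydrogens: 15.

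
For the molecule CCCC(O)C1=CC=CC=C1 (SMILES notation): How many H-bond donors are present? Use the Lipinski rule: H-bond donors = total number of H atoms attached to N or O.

Donors: find every N or O and count the H atoms it carries.
  atom 5 (O): bond orders sum to 1 → 1 H
Lipinski HBD = 1.

1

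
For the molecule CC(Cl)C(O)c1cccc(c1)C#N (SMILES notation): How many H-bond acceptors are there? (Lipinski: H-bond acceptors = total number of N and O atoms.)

2

N atoms: 1; O atoms: 1.
Lipinski HBA = 1 + 1 = 2.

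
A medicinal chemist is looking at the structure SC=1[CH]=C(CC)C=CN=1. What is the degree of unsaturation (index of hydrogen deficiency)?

Molecular formula: C7H9NS.
DoU = (2C + 2 + N − H − X) / 2, where X is the halogen count and O/S are ignored.
    = (2·7 + 2 + 1 − 9 − 0) / 2 = 8 / 2 = 4.

4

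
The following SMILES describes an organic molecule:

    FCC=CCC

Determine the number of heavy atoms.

6

Every atom symbol written in the SMILES (organic subset) is one heavy atom; implicit H are not written.
Heavy atoms by element → C:5, F:1.
Total: 6.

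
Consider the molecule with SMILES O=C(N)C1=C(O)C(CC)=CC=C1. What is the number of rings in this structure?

In SMILES, each pair of matching ring-closure digits denotes one ring-closing bond; the number of such bonds equals the number of independent rings.
Ring-closure bonds here: 1.

1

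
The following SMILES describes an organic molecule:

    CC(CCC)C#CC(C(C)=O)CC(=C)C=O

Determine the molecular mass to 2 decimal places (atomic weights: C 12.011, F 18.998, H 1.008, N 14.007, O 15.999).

First, the molecular formula is C14H20O2 (counting implicit H from valence).
  C: 14 × 12.011 = 168.154
  H: 20 × 1.008 = 20.160
  O: 2 × 15.999 = 31.998
Sum: 14×12.011 + 20×1.008 + 2×15.999 = 220.312 → 220.31 g/mol.

220.31 g/mol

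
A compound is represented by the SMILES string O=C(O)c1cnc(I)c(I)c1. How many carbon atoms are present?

6

Count every carbon token in the SMILES (each C, including those in ring-closure positions and inside branches).
Carbon count: 6.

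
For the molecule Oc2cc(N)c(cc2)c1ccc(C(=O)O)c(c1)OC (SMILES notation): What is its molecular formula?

C14H13NO4

Walk through each heavy atom and fill implicit hydrogens from standard valence (C 4, N 3, O 2, S 2, halogen 1); for lowercase aromatic atoms, an aromatic c carries 1 H when it has two neighbours and 0 H with three, and aromatic n carries 0 H:
  atom 1: O, bond orders sum to 1 (valence 2) → 1 H
  atom 2: aromatic c, 3 neighbours → 0 H
  atom 3: aromatic c, 2 neighbours → 1 H
  atom 4: aromatic c, 3 neighbours → 0 H
  atom 5: N, bond orders sum to 1 (valence 3) → 2 H
  atom 6: aromatic c, 3 neighbours → 0 H
  atom 7: aromatic c, 2 neighbours → 1 H
  atom 8: aromatic c, 2 neighbours → 1 H
  atom 9: aromatic c, 3 neighbours → 0 H
  atom 10: aromatic c, 2 neighbours → 1 H
  atom 11: aromatic c, 2 neighbours → 1 H
  atom 12: aromatic c, 3 neighbours → 0 H
  atom 13: C, bond orders sum to 4 (valence 4) → 0 H
  atom 14: O, bond orders sum to 2 (valence 2) → 0 H
  atom 15: O, bond orders sum to 1 (valence 2) → 1 H
  atom 16: aromatic c, 3 neighbours → 0 H
  atom 17: aromatic c, 2 neighbours → 1 H
  atom 18: O, bond orders sum to 2 (valence 2) → 0 H
  atom 19: C, bond orders sum to 1 (valence 4) → 3 H
Totals → C:14, H:13, N:1, O:4.
In Hill order: C14H13NO4.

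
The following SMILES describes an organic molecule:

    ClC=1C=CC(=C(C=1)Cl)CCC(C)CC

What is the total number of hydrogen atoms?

Walk through each heavy atom and fill implicit hydrogens from standard valence (C 4, N 3, O 2, S 2, halogen 1):
  atom 1: Cl (halogen, monovalent) → 0 H
  atom 2: C, bond orders sum to 4 (valence 4) → 0 H
  atom 3: C, bond orders sum to 3 (valence 4) → 1 H
  atom 4: C, bond orders sum to 3 (valence 4) → 1 H
  atom 5: C, bond orders sum to 4 (valence 4) → 0 H
  atom 6: C, bond orders sum to 4 (valence 4) → 0 H
  atom 7: C, bond orders sum to 3 (valence 4) → 1 H
  atom 8: Cl (halogen, monovalent) → 0 H
  atom 9: C, bond orders sum to 2 (valence 4) → 2 H
  atom 10: C, bond orders sum to 2 (valence 4) → 2 H
  atom 11: C, bond orders sum to 3 (valence 4) → 1 H
  atom 12: C, bond orders sum to 1 (valence 4) → 3 H
  atom 13: C, bond orders sum to 2 (valence 4) → 2 H
  atom 14: C, bond orders sum to 1 (valence 4) → 3 H
Total hydrogens: 16.

16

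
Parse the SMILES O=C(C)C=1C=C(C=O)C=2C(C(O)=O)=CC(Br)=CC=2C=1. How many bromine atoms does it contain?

Scan the SMILES for Br atoms (remember two-letter symbols like Cl and Br are single atoms).
Bromine count: 1.

1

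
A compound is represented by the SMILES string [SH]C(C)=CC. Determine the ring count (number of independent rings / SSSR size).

0

In SMILES, each pair of matching ring-closure digits denotes one ring-closing bond; the number of such bonds equals the number of independent rings.
Ring-closure bonds here: 0.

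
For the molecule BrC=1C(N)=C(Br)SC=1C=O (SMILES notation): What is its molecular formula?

Walk through each heavy atom and fill implicit hydrogens from standard valence (C 4, N 3, O 2, S 2, halogen 1):
  atom 1: Br (halogen, monovalent) → 0 H
  atom 2: C, bond orders sum to 4 (valence 4) → 0 H
  atom 3: C, bond orders sum to 4 (valence 4) → 0 H
  atom 4: N, bond orders sum to 1 (valence 3) → 2 H
  atom 5: C, bond orders sum to 4 (valence 4) → 0 H
  atom 6: Br (halogen, monovalent) → 0 H
  atom 7: S, bond orders sum to 2 (valence 2) → 0 H
  atom 8: C, bond orders sum to 4 (valence 4) → 0 H
  atom 9: C, bond orders sum to 3 (valence 4) → 1 H
  atom 10: O, bond orders sum to 2 (valence 2) → 0 H
Totals → C:5, H:3, Br:2, N:1, O:1, S:1.

C5H3Br2NOS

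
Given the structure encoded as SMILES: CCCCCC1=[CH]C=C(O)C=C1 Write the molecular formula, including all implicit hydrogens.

C11H16O

Walk through each heavy atom and fill implicit hydrogens from standard valence (C 4, N 3, O 2, S 2, halogen 1):
  atom 1: C, bond orders sum to 1 (valence 4) → 3 H
  atom 2: C, bond orders sum to 2 (valence 4) → 2 H
  atom 3: C, bond orders sum to 2 (valence 4) → 2 H
  atom 4: C, bond orders sum to 2 (valence 4) → 2 H
  atom 5: C, bond orders sum to 2 (valence 4) → 2 H
  atom 6: C, bond orders sum to 4 (valence 4) → 0 H
  atom 7: C with explicit H count 1
  atom 8: C, bond orders sum to 3 (valence 4) → 1 H
  atom 9: C, bond orders sum to 4 (valence 4) → 0 H
  atom 10: O, bond orders sum to 1 (valence 2) → 1 H
  atom 11: C, bond orders sum to 3 (valence 4) → 1 H
  atom 12: C, bond orders sum to 3 (valence 4) → 1 H
Totals → C:11, H:16, O:1.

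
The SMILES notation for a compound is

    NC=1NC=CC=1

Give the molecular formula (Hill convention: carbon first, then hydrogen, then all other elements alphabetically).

C4H6N2

Walk through each heavy atom and fill implicit hydrogens from standard valence (C 4, N 3, O 2, S 2, halogen 1):
  atom 1: N, bond orders sum to 1 (valence 3) → 2 H
  atom 2: C, bond orders sum to 4 (valence 4) → 0 H
  atom 3: N, bond orders sum to 2 (valence 3) → 1 H
  atom 4: C, bond orders sum to 3 (valence 4) → 1 H
  atom 5: C, bond orders sum to 3 (valence 4) → 1 H
  atom 6: C, bond orders sum to 3 (valence 4) → 1 H
Totals → C:4, H:6, N:2.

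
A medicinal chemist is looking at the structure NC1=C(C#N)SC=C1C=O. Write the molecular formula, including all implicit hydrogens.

Walk through each heavy atom and fill implicit hydrogens from standard valence (C 4, N 3, O 2, S 2, halogen 1):
  atom 1: N, bond orders sum to 1 (valence 3) → 2 H
  atom 2: C, bond orders sum to 4 (valence 4) → 0 H
  atom 3: C, bond orders sum to 4 (valence 4) → 0 H
  atom 4: C, bond orders sum to 4 (valence 4) → 0 H
  atom 5: N, bond orders sum to 3 (valence 3) → 0 H
  atom 6: S, bond orders sum to 2 (valence 2) → 0 H
  atom 7: C, bond orders sum to 3 (valence 4) → 1 H
  atom 8: C, bond orders sum to 4 (valence 4) → 0 H
  atom 9: C, bond orders sum to 3 (valence 4) → 1 H
  atom 10: O, bond orders sum to 2 (valence 2) → 0 H
Totals → C:6, H:4, N:2, O:1, S:1.
In Hill order: C6H4N2OS.

C6H4N2OS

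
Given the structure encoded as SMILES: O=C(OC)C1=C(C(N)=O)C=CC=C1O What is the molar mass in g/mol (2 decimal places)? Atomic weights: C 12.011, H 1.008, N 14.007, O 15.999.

195.17 g/mol

First, the molecular formula is C9H9NO4 (counting implicit H from valence).
  C: 9 × 12.011 = 108.099
  H: 9 × 1.008 = 9.072
  N: 1 × 14.007 = 14.007
  O: 4 × 15.999 = 63.996
Sum: 9×12.011 + 9×1.008 + 1×14.007 + 4×15.999 = 195.174 → 195.17 g/mol.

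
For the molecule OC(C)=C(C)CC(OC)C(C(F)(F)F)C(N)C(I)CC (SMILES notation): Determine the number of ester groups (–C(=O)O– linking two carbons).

Scan the SMILES for the ester motif — none present.
Groups that are present: 1 alkene, 1 ether, 1 hydroxyl, 1 primary amine.

0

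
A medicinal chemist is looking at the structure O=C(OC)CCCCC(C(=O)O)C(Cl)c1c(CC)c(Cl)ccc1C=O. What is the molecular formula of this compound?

Walk through each heavy atom and fill implicit hydrogens from standard valence (C 4, N 3, O 2, S 2, halogen 1); for lowercase aromatic atoms, an aromatic c carries 1 H when it has two neighbours and 0 H with three, and aromatic n carries 0 H:
  atom 1: O, bond orders sum to 2 (valence 2) → 0 H
  atom 2: C, bond orders sum to 4 (valence 4) → 0 H
  atom 3: O, bond orders sum to 2 (valence 2) → 0 H
  atom 4: C, bond orders sum to 1 (valence 4) → 3 H
  atom 5: C, bond orders sum to 2 (valence 4) → 2 H
  atom 6: C, bond orders sum to 2 (valence 4) → 2 H
  atom 7: C, bond orders sum to 2 (valence 4) → 2 H
  atom 8: C, bond orders sum to 2 (valence 4) → 2 H
  atom 9: C, bond orders sum to 3 (valence 4) → 1 H
  atom 10: C, bond orders sum to 4 (valence 4) → 0 H
  atom 11: O, bond orders sum to 2 (valence 2) → 0 H
  atom 12: O, bond orders sum to 1 (valence 2) → 1 H
  atom 13: C, bond orders sum to 3 (valence 4) → 1 H
  atom 14: Cl (halogen, monovalent) → 0 H
  atom 15: aromatic c, 3 neighbours → 0 H
  atom 16: aromatic c, 3 neighbours → 0 H
  atom 17: C, bond orders sum to 2 (valence 4) → 2 H
  atom 18: C, bond orders sum to 1 (valence 4) → 3 H
  atom 19: aromatic c, 3 neighbours → 0 H
  atom 20: Cl (halogen, monovalent) → 0 H
  atom 21: aromatic c, 2 neighbours → 1 H
  atom 22: aromatic c, 2 neighbours → 1 H
  atom 23: aromatic c, 3 neighbours → 0 H
  atom 24: C, bond orders sum to 3 (valence 4) → 1 H
  atom 25: O, bond orders sum to 2 (valence 2) → 0 H
Totals → C:18, H:22, Cl:2, O:5.

C18H22Cl2O5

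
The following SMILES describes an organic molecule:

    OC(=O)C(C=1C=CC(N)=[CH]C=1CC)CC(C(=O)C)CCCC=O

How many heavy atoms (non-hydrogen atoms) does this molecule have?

23

Every atom symbol written in the SMILES (organic subset) is one heavy atom; implicit H are not written.
Heavy atoms by element → C:18, N:1, O:4.
Total: 23.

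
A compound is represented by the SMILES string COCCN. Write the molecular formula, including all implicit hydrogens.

Walk through each heavy atom and fill implicit hydrogens from standard valence (C 4, N 3, O 2, S 2, halogen 1):
  atom 1: C, bond orders sum to 1 (valence 4) → 3 H
  atom 2: O, bond orders sum to 2 (valence 2) → 0 H
  atom 3: C, bond orders sum to 2 (valence 4) → 2 H
  atom 4: C, bond orders sum to 2 (valence 4) → 2 H
  atom 5: N, bond orders sum to 1 (valence 3) → 2 H
Totals → C:3, H:9, N:1, O:1.
In Hill order: C3H9NO.

C3H9NO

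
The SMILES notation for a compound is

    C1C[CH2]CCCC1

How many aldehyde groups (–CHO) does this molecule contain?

Scan the SMILES for the aldehyde motif — none present.

0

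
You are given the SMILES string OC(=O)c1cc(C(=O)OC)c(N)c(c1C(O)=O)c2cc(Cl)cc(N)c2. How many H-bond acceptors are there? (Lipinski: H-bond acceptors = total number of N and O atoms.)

N atoms: 2; O atoms: 6.
Lipinski HBA = 2 + 6 = 8.

8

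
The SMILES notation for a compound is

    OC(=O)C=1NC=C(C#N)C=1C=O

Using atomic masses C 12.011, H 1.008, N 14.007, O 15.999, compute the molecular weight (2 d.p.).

164.12 g/mol

First, the molecular formula is C7H4N2O3 (counting implicit H from valence).
  C: 7 × 12.011 = 84.077
  H: 4 × 1.008 = 4.032
  N: 2 × 14.007 = 28.014
  O: 3 × 15.999 = 47.997
Sum: 7×12.011 + 4×1.008 + 2×14.007 + 3×15.999 = 164.120 → 164.12 g/mol.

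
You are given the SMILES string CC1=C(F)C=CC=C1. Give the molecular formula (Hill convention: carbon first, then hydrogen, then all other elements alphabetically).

C7H7F

Walk through each heavy atom and fill implicit hydrogens from standard valence (C 4, N 3, O 2, S 2, halogen 1):
  atom 1: C, bond orders sum to 1 (valence 4) → 3 H
  atom 2: C, bond orders sum to 4 (valence 4) → 0 H
  atom 3: C, bond orders sum to 4 (valence 4) → 0 H
  atom 4: F (halogen, monovalent) → 0 H
  atom 5: C, bond orders sum to 3 (valence 4) → 1 H
  atom 6: C, bond orders sum to 3 (valence 4) → 1 H
  atom 7: C, bond orders sum to 3 (valence 4) → 1 H
  atom 8: C, bond orders sum to 3 (valence 4) → 1 H
Totals → C:7, H:7, F:1.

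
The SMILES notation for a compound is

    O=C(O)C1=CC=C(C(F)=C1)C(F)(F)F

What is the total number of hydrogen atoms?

4

Walk through each heavy atom and fill implicit hydrogens from standard valence (C 4, N 3, O 2, S 2, halogen 1):
  atom 1: O, bond orders sum to 2 (valence 2) → 0 H
  atom 2: C, bond orders sum to 4 (valence 4) → 0 H
  atom 3: O, bond orders sum to 1 (valence 2) → 1 H
  atom 4: C, bond orders sum to 4 (valence 4) → 0 H
  atom 5: C, bond orders sum to 3 (valence 4) → 1 H
  atom 6: C, bond orders sum to 3 (valence 4) → 1 H
  atom 7: C, bond orders sum to 4 (valence 4) → 0 H
  atom 8: C, bond orders sum to 4 (valence 4) → 0 H
  atom 9: F (halogen, monovalent) → 0 H
  atom 10: C, bond orders sum to 3 (valence 4) → 1 H
  atom 11: C, bond orders sum to 4 (valence 4) → 0 H
  atom 12: F (halogen, monovalent) → 0 H
  atom 13: F (halogen, monovalent) → 0 H
  atom 14: F (halogen, monovalent) → 0 H
Total hydrogens: 4.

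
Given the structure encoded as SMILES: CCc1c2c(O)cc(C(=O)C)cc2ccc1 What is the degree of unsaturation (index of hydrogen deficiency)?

8

Molecular formula: C14H14O2.
DoU = (2C + 2 + N − H − X) / 2, where X is the halogen count and O/S are ignored.
    = (2·14 + 2 + 0 − 14 − 0) / 2 = 16 / 2 = 8.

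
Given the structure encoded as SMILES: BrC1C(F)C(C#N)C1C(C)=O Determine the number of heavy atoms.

11

Every atom symbol written in the SMILES (organic subset) is one heavy atom; implicit H are not written.
Heavy atoms by element → Br:1, C:7, F:1, N:1, O:1.
Total: 11.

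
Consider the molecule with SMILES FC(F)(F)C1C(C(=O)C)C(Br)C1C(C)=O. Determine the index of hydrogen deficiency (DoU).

3

Degree of unsaturation = (number of rings) + (number of π bonds).
Ring closures in the SMILES: 1.
π bonds: 2 double bonds (each 1 DoU) → 2 DoU from unsaturation.
Total DoU = 1 + 2 = 3.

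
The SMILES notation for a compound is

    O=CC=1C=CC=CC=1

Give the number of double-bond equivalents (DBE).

5

Degree of unsaturation = (number of rings) + (number of π bonds).
Ring closures in the SMILES: 1.
π bonds: 4 double bonds (each 1 DoU) → 4 DoU from unsaturation.
Total DoU = 1 + 4 = 5.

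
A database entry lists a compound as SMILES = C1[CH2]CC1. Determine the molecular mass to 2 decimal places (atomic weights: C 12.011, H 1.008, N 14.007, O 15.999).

56.11 g/mol

First, the molecular formula is C4H8 (counting implicit H from valence).
  C: 4 × 12.011 = 48.044
  H: 8 × 1.008 = 8.064
Sum: 4×12.011 + 8×1.008 = 56.108 → 56.11 g/mol.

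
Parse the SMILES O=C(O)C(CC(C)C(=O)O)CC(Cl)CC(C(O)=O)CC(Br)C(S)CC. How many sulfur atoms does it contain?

1

Scan the SMILES for S atoms (remember two-letter symbols like Cl and Br are single atoms).
Sulfur count: 1.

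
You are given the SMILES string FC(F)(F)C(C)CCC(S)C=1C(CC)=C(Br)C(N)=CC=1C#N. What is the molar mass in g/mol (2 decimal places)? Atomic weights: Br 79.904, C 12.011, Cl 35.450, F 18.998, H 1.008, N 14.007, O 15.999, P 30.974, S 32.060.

First, the molecular formula is C15H18BrF3N2S (counting implicit H from valence).
  Br: 1 × 79.904 = 79.904
  C: 15 × 12.011 = 180.165
  F: 3 × 18.998 = 56.994
  H: 18 × 1.008 = 18.144
  N: 2 × 14.007 = 28.014
  S: 1 × 32.060 = 32.060
Sum: 1×79.904 + 15×12.011 + 3×18.998 + 18×1.008 + 2×14.007 + 1×32.060 = 395.281 → 395.28 g/mol.

395.28 g/mol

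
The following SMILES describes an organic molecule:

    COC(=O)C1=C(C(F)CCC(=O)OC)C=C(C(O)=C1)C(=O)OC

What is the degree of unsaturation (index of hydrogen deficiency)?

7

Molecular formula: C15H17FO7.
DoU = (2C + 2 + N − H − X) / 2, where X is the halogen count and O/S are ignored.
    = (2·15 + 2 + 0 − 17 − 1) / 2 = 14 / 2 = 7.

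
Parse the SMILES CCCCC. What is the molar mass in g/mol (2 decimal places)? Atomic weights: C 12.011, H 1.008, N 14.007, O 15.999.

72.15 g/mol

First, the molecular formula is C5H12 (counting implicit H from valence).
  C: 5 × 12.011 = 60.055
  H: 12 × 1.008 = 12.096
Sum: 5×12.011 + 12×1.008 = 72.151 → 72.15 g/mol.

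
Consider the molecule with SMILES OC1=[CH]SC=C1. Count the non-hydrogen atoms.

Every atom symbol written in the SMILES (organic subset) is one heavy atom; implicit H are not written.
Heavy atoms by element → C:4, O:1, S:1.
Total: 6.

6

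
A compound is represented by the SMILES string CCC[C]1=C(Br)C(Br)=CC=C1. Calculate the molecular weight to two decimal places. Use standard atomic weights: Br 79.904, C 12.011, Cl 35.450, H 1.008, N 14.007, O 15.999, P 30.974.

First, the molecular formula is C9H10Br2 (counting implicit H from valence).
  Br: 2 × 79.904 = 159.808
  C: 9 × 12.011 = 108.099
  H: 10 × 1.008 = 10.080
Sum: 2×79.904 + 9×12.011 + 10×1.008 = 277.987 → 277.99 g/mol.

277.99 g/mol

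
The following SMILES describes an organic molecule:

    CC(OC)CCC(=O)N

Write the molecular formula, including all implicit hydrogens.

Walk through each heavy atom and fill implicit hydrogens from standard valence (C 4, N 3, O 2, S 2, halogen 1):
  atom 1: C, bond orders sum to 1 (valence 4) → 3 H
  atom 2: C, bond orders sum to 3 (valence 4) → 1 H
  atom 3: O, bond orders sum to 2 (valence 2) → 0 H
  atom 4: C, bond orders sum to 1 (valence 4) → 3 H
  atom 5: C, bond orders sum to 2 (valence 4) → 2 H
  atom 6: C, bond orders sum to 2 (valence 4) → 2 H
  atom 7: C, bond orders sum to 4 (valence 4) → 0 H
  atom 8: O, bond orders sum to 2 (valence 2) → 0 H
  atom 9: N, bond orders sum to 1 (valence 3) → 2 H
Totals → C:6, H:13, N:1, O:2.
In Hill order: C6H13NO2.

C6H13NO2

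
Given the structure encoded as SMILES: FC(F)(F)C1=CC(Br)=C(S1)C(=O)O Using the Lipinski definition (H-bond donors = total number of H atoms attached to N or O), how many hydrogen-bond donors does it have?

1

Donors: find every N or O and count the H atoms it carries.
  atom 12 (O): bond orders sum to 2 → 0 H
  atom 13 (O): bond orders sum to 1 → 1 H
Lipinski HBD = 1.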